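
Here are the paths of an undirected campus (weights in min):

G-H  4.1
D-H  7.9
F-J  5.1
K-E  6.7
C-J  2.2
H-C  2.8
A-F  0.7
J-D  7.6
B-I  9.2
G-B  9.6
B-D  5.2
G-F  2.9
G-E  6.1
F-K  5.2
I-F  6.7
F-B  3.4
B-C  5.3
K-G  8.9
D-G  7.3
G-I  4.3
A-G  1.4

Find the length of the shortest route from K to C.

12.5 min

Candidate routes:
K → F → B → C: 5.2+3.4+5.3 = 13.9
K → F → G → H → C: 5.2+2.9+4.1+2.8 = 15
K → F → J → C: 5.2+5.1+2.2 = 12.5
K → F → A → G → H → C: 5.2+0.7+1.4+4.1+2.8 = 14.2
The minimum is 12.5 min via K → F → J → C.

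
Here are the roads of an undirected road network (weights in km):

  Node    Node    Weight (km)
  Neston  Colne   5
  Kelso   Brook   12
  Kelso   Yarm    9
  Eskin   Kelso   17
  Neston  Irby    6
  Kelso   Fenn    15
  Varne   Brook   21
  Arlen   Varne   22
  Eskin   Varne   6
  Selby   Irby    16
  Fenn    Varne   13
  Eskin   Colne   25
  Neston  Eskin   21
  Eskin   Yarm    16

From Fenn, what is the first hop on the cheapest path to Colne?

Varne

Enumerating some paths:
Fenn → Varne → Eskin → Neston → Colne: 13+6+21+5 = 45
Fenn → Varne → Eskin → Colne: 13+6+25 = 44
Fenn → Kelso → Eskin → Colne: 15+17+25 = 57
Fenn → Kelso → Eskin → Neston → Colne: 15+17+21+5 = 58
Cheapest is Fenn → Varne → Eskin → Colne at 44 km.
So from Fenn the first move is to Varne.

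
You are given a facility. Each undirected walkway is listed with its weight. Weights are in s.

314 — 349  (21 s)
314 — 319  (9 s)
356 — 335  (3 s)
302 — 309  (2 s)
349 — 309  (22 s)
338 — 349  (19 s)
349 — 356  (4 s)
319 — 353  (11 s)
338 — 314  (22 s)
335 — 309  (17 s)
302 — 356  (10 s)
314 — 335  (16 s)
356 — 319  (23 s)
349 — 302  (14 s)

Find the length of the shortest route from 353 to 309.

Candidate routes:
353 - 319 - 314 - 335 - 356 - 302 - 309: 11+9+16+3+10+2 = 51
353 - 319 - 314 - 335 - 309: 11+9+16+17 = 53
353 - 319 - 356 - 302 - 309: 11+23+10+2 = 46
353 - 319 - 356 - 335 - 309: 11+23+3+17 = 54
Cheapest is 353 - 319 - 356 - 302 - 309 at 46 s.

46 s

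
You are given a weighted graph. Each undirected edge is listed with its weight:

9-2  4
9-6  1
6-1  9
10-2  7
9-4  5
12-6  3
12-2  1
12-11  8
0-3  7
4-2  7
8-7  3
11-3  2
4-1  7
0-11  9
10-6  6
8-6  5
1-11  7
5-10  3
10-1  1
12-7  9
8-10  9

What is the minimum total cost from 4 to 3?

Enumerating some paths:
4–1–11–3: 7+7+2 = 16
4–2–12–11–3: 7+1+8+2 = 18
4–9–6–12–11–3: 5+1+3+8+2 = 19
The minimum is 16 via 4–1–11–3.

16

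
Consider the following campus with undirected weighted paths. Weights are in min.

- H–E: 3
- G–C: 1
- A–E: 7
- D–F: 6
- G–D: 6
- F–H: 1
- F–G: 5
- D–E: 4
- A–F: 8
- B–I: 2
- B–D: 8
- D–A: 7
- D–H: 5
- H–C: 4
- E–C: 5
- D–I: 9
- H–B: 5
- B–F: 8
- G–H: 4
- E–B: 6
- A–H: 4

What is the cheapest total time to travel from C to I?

Candidate routes:
C–G–H–B–I: 1+4+5+2 = 12
C–H–B–I: 4+5+2 = 11
The minimum is 11 min via C–H–B–I.

11 min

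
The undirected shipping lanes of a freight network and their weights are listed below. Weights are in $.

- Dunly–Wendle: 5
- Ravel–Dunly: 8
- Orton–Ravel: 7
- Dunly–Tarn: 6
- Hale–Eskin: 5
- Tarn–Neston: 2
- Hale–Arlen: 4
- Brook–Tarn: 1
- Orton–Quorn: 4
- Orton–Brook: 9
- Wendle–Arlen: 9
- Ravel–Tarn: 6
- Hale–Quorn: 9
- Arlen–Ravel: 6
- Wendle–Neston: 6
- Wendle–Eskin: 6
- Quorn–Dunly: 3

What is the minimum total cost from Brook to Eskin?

Settle nodes by increasing distance from Brook:
Brook: 0
Tarn: 1  (via Brook)
Neston: 3  (via Tarn)
Dunly: 7  (via Tarn)
Ravel: 7  (via Tarn)
Orton: 9  (via Brook)
Wendle: 9  (via Neston)
Quorn: 10  (via Dunly)
Arlen: 13  (via Ravel)
Eskin: 15  (via Wendle)
Shortest route: Brook–Tarn–Neston–Wendle–Eskin = $15.

$15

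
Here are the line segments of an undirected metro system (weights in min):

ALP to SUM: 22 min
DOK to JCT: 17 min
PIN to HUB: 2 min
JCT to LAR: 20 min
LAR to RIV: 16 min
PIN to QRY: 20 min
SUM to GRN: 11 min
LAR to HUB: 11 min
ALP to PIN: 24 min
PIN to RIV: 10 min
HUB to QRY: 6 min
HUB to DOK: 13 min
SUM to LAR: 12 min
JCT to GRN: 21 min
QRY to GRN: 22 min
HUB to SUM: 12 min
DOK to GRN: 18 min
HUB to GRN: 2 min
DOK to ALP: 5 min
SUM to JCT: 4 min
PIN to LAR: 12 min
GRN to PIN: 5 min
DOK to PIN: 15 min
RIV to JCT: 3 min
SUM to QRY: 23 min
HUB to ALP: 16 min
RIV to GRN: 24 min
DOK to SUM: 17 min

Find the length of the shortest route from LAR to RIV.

Running Dijkstra from LAR:
LAR: 0
HUB: 11  (via LAR)
PIN: 12  (via LAR)
SUM: 12  (via LAR)
GRN: 13  (via HUB)
JCT: 16  (via SUM)
RIV: 16  (via LAR)
Shortest route: LAR → RIV = 16 min.

16 min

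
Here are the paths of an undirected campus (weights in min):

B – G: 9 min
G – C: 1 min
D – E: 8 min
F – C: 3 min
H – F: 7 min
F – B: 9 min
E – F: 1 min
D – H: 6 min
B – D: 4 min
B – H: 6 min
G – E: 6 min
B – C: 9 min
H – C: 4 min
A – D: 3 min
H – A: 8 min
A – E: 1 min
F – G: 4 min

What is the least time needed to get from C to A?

Settle nodes by increasing distance from C:
C: 0
G: 1  (via C)
F: 3  (via C)
E: 4  (via F)
H: 4  (via C)
A: 5  (via E)
Shortest route: C → F → E → A = 5 min.

5 min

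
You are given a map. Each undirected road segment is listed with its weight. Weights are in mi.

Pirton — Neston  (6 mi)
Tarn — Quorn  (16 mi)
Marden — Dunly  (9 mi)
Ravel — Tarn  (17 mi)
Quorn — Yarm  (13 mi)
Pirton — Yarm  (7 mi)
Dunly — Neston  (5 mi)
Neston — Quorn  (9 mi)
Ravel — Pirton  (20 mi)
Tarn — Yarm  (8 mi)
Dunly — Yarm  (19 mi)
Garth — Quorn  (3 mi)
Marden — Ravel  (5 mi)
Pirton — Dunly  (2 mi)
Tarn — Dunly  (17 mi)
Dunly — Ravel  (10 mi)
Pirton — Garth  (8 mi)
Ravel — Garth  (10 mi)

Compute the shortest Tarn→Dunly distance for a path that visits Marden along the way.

31 mi

Best Tarn to Marden: Tarn → Ravel → Marden costing 22
Shortest Marden→Dunly: Marden → Dunly = 9
Total via Marden: 22 + 9 = 31 mi.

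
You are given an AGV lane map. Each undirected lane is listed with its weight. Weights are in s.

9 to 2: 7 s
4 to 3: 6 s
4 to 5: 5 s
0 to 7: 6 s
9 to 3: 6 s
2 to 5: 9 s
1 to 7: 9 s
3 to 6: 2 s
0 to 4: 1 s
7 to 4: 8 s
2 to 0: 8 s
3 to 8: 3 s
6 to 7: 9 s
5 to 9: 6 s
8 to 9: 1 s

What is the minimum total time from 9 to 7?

Enumerating some paths:
9 - 8 - 3 - 6 - 7: 1+3+2+9 = 15
9 - 8 - 3 - 4 - 0 - 7: 1+3+6+1+6 = 17
The minimum is 15 s via 9 - 8 - 3 - 6 - 7.

15 s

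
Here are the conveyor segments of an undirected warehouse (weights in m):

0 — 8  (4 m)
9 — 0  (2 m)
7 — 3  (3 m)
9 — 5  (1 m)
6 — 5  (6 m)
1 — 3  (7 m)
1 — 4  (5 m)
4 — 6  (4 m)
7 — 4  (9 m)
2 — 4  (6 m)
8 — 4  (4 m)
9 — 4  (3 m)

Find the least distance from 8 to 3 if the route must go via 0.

Shortest 8→0: 8–0 = 4
Best 0 to 3: 0–9–4–1–3 costing 17
Total via 0: 4 + 17 = 21 m.

21 m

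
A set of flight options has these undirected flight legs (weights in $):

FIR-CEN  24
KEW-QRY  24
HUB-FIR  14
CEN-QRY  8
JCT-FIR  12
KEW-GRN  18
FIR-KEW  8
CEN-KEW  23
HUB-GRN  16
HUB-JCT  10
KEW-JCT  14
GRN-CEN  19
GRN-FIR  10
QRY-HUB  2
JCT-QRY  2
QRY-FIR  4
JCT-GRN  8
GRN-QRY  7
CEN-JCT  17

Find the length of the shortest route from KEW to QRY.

$12

Candidate routes:
KEW - FIR - JCT - QRY: 8+12+2 = 22
KEW - JCT - QRY: 14+2 = 16
KEW - FIR - QRY: 8+4 = 12
Cheapest is KEW - FIR - QRY at $12.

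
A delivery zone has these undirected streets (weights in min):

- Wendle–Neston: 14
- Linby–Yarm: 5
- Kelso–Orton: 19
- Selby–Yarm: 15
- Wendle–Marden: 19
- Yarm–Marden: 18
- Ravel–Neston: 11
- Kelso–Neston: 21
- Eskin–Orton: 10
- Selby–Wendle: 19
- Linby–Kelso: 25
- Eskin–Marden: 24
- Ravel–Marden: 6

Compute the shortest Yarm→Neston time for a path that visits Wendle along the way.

Shortest Yarm→Wendle: Yarm → Selby → Wendle = 34
Best Wendle to Neston: Wendle → Neston costing 14
Total via Wendle: 34 + 14 = 48 min.

48 min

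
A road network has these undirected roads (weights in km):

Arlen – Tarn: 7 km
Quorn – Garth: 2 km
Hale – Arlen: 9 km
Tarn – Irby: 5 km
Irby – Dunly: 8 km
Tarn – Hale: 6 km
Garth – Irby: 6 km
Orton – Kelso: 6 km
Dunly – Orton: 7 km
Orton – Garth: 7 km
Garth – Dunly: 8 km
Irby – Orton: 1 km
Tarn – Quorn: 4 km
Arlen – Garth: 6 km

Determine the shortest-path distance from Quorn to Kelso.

15 km

Candidate routes:
Quorn → Garth → Orton → Kelso: 2+7+6 = 15
Quorn → Tarn → Irby → Orton → Kelso: 4+5+1+6 = 16
Cheapest is Quorn → Garth → Orton → Kelso at 15 km.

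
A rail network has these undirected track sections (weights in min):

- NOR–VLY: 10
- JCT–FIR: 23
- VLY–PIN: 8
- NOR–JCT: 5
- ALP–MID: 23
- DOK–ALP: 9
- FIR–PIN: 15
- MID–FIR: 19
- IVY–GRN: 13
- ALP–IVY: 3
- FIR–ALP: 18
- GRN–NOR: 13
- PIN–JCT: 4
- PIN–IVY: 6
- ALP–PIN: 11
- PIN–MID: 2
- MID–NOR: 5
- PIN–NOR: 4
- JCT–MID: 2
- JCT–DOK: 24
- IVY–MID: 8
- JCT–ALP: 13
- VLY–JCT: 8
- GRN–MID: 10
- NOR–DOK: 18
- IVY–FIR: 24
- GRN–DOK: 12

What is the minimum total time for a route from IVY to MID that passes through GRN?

23 min

Shortest IVY→GRN: IVY–GRN = 13
Shortest GRN→MID: GRN–MID = 10
Total via GRN: 13 + 10 = 23 min.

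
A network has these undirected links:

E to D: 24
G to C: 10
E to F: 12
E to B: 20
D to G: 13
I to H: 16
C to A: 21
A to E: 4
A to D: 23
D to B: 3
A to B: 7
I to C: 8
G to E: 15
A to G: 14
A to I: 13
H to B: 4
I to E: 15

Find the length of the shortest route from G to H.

20

Shortest distances from G:
G: 0
C: 10  (via G)
D: 13  (via G)
A: 14  (via G)
E: 15  (via G)
B: 16  (via D)
I: 18  (via C)
H: 20  (via B)
Shortest route: G → D → B → H = 20.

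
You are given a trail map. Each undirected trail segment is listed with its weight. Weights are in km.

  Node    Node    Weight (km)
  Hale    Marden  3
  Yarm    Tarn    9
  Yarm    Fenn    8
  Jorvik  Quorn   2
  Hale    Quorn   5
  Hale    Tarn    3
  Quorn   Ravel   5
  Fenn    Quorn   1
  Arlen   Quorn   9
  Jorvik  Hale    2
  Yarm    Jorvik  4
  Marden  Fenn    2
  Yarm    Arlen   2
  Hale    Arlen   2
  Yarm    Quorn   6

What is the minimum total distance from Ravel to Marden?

Shortest distances from Ravel:
Ravel: 0
Quorn: 5  (via Ravel)
Fenn: 6  (via Quorn)
Jorvik: 7  (via Quorn)
Marden: 8  (via Fenn)
Shortest route: Ravel → Quorn → Fenn → Marden = 8 km.

8 km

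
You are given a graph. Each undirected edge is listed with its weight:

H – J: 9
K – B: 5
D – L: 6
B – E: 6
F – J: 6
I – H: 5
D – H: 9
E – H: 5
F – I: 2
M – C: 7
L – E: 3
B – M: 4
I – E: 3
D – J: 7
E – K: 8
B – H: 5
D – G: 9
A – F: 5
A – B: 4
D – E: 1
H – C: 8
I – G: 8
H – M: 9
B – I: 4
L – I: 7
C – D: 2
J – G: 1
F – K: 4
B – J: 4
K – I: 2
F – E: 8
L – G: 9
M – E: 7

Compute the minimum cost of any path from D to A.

Candidate routes:
D–E–I–B–A: 1+3+4+4 = 12
D–E–F–A: 1+8+5 = 14
D–E–I–F–A: 1+3+2+5 = 11
The minimum is 11 via D–E–I–F–A.

11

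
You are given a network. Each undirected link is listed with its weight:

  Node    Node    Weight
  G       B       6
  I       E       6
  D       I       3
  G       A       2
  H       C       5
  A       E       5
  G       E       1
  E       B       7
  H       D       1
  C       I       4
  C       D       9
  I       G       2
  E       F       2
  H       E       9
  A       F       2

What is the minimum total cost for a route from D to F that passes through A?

9

Best D to A: D → I → G → A costing 7
Best A to F: A → F costing 2
Total via A: 7 + 2 = 9.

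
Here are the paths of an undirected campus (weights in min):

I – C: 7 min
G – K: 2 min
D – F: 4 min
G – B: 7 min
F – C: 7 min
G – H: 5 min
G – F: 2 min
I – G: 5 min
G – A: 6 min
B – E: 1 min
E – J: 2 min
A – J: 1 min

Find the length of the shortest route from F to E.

10 min

Candidate routes:
F–G–B–E: 2+7+1 = 10
F–G–A–J–E: 2+6+1+2 = 11
Cheapest is F–G–B–E at 10 min.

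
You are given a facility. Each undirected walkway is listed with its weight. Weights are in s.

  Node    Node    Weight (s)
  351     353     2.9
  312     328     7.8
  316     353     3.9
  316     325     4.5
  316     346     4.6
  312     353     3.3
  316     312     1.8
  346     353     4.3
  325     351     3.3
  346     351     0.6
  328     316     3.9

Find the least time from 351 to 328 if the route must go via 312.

11.9 s

Best 351 to 312: 351 → 353 → 312 costing 6.2
Best 312 to 328: 312 → 316 → 328 costing 5.7
Total via 312: 6.2 + 5.7 = 11.9 s.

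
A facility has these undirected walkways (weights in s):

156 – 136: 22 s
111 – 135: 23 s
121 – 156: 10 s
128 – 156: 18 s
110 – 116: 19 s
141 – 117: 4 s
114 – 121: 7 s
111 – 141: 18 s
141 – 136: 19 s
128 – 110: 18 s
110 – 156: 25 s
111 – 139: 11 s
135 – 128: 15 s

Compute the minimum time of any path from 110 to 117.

Compare a few routes:
110 - 128 - 135 - 111 - 141 - 117: 18+15+23+18+4 = 78
110 - 156 - 136 - 141 - 117: 25+22+19+4 = 70
The minimum is 70 s via 110 - 156 - 136 - 141 - 117.

70 s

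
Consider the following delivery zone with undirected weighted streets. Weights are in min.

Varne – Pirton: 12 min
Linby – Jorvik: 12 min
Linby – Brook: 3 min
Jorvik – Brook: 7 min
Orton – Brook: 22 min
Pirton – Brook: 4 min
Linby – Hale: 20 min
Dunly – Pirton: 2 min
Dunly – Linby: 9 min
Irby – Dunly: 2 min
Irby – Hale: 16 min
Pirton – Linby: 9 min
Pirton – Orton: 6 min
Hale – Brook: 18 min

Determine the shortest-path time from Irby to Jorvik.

15 min

Enumerating some paths:
Irby - Dunly - Pirton - Brook - Linby - Jorvik: 2+2+4+3+12 = 23
Irby - Dunly - Pirton - Brook - Jorvik: 2+2+4+7 = 15
Irby - Dunly - Linby - Brook - Jorvik: 2+9+3+7 = 21
Irby - Dunly - Pirton - Linby - Brook - Jorvik: 2+2+9+3+7 = 23
The minimum is 15 min via Irby - Dunly - Pirton - Brook - Jorvik.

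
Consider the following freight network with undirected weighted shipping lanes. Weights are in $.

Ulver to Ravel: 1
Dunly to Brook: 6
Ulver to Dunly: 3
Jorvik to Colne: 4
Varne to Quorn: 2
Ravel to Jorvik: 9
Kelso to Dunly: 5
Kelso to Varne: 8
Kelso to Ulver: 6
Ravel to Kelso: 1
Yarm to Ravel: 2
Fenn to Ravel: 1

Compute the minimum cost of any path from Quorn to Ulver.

Settle nodes by increasing distance from Quorn:
Quorn: 0
Varne: 2  (via Quorn)
Kelso: 10  (via Varne)
Ravel: 11  (via Kelso)
Ulver: 12  (via Ravel)
Shortest route: Quorn–Varne–Kelso–Ravel–Ulver = $12.

$12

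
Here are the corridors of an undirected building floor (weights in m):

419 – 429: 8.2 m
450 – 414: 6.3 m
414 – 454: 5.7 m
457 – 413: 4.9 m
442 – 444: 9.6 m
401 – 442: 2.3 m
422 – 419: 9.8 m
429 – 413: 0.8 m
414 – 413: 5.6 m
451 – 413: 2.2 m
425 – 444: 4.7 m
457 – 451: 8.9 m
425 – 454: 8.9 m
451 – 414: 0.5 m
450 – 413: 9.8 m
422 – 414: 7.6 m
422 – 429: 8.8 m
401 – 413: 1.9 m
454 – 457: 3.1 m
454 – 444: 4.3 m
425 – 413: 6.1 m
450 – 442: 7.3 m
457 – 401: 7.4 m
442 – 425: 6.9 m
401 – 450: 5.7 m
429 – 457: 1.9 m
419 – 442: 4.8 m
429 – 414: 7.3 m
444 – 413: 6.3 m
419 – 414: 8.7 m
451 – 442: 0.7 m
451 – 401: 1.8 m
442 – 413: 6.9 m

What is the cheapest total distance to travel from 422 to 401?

9.9 m

Enumerating some paths:
422–414–451–413–401: 7.6+0.5+2.2+1.9 = 12.2
422–414–451–442–401: 7.6+0.5+0.7+2.3 = 11.1
422–429–413–401: 8.8+0.8+1.9 = 11.5
422–414–451–401: 7.6+0.5+1.8 = 9.9
The minimum is 9.9 m via 422–414–451–401.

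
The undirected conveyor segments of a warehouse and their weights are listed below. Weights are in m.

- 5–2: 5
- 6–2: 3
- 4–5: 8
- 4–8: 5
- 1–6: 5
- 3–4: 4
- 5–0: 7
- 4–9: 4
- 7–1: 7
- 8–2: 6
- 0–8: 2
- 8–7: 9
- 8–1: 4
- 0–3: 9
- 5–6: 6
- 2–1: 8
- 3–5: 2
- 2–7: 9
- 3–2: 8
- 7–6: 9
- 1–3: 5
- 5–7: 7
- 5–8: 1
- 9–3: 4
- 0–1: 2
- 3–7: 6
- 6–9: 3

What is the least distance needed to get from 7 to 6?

9 m

Candidate routes:
7–2–6: 9+3 = 12
7–6: 9 = 9
7–1–6: 7+5 = 12
Cheapest is 7–6 at 9 m.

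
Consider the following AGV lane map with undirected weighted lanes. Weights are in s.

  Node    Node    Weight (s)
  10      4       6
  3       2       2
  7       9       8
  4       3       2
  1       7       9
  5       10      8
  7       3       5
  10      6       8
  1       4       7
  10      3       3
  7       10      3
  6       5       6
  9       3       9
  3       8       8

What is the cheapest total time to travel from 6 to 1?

20 s

Compare a few routes:
6–10–7–1: 8+3+9 = 20
6–10–4–1: 8+6+7 = 21
Cheapest is 6–10–7–1 at 20 s.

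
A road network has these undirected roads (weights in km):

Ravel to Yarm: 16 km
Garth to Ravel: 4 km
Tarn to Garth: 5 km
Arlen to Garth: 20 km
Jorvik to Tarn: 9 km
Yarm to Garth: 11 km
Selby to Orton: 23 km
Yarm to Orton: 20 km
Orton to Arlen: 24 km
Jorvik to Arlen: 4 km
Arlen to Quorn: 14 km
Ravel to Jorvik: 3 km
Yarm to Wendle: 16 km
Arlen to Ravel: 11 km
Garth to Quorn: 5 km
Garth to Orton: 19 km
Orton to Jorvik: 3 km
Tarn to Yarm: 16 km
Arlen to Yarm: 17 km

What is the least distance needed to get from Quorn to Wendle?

Shortest distances from Quorn:
Quorn: 0
Garth: 5  (via Quorn)
Ravel: 9  (via Garth)
Tarn: 10  (via Garth)
Jorvik: 12  (via Ravel)
Arlen: 14  (via Quorn)
Orton: 15  (via Jorvik)
Yarm: 16  (via Garth)
Wendle: 32  (via Yarm)
Shortest route: Quorn–Garth–Yarm–Wendle = 32 km.

32 km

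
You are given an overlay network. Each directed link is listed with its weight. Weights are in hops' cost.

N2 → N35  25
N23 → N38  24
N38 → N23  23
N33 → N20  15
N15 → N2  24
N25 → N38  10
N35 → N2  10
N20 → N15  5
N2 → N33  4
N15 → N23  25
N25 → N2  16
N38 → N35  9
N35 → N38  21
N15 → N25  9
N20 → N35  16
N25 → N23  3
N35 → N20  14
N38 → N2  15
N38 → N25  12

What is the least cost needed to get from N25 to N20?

Enumerating some paths:
N25 - N2 - N33 - N20: 16+4+15 = 35
N25 - N38 - N35 - N20: 10+9+14 = 33
Cheapest is N25 - N38 - N35 - N20 at 33 hops' cost.

33 hops' cost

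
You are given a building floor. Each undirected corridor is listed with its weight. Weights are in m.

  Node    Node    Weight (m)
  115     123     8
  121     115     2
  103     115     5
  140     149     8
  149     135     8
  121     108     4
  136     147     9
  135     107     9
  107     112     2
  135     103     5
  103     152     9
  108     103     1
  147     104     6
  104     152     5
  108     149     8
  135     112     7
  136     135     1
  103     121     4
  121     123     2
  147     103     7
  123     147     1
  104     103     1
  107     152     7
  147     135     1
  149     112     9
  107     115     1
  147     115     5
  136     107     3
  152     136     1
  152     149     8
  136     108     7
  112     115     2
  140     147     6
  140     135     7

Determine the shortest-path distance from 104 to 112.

Settle nodes by increasing distance from 104:
104: 0
103: 1  (via 104)
108: 2  (via 103)
121: 5  (via 103)
152: 5  (via 104)
147: 6  (via 104)
136: 6  (via 152)
115: 6  (via 103)
135: 6  (via 103)
123: 7  (via 121)
107: 7  (via 115)
112: 8  (via 115)
Shortest route: 104 → 103 → 115 → 112 = 8 m.

8 m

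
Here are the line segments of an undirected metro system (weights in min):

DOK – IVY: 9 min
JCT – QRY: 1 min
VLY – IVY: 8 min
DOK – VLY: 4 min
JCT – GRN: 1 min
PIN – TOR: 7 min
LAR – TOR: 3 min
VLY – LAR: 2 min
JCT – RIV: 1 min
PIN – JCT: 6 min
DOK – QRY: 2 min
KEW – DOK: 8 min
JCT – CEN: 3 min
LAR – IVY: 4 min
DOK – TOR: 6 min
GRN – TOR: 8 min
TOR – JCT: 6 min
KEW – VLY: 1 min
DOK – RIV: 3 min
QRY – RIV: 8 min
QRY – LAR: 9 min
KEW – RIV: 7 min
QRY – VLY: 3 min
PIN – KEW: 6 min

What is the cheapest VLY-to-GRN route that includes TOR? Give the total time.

Shortest VLY→TOR: VLY → LAR → TOR = 5
Best TOR to GRN: TOR → JCT → GRN costing 7
Total via TOR: 5 + 7 = 12 min.

12 min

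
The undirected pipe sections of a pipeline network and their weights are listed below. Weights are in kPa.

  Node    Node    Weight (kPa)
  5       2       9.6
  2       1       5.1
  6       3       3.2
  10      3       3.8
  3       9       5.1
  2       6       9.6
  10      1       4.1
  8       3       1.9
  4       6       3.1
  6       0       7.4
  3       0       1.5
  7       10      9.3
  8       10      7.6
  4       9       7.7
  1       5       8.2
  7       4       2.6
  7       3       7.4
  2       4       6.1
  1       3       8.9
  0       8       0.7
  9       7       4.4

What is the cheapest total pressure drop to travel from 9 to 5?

Compare a few routes:
9 - 3 - 10 - 1 - 5: 5.1+3.8+4.1+8.2 = 21.2
9 - 3 - 1 - 5: 5.1+8.9+8.2 = 22.2
The minimum is 21.2 kPa via 9 - 3 - 10 - 1 - 5.

21.2 kPa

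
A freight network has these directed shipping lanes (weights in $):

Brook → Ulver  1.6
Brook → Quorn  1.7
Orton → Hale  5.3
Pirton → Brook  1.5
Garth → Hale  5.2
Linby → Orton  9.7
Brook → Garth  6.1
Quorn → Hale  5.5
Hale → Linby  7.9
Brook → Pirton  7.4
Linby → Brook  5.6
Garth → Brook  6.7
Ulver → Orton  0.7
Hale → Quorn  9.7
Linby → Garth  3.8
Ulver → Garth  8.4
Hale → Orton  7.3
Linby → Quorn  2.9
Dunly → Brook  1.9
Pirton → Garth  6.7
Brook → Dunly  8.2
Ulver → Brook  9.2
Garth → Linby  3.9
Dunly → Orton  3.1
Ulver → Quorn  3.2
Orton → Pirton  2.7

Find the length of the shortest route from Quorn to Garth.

Candidate routes:
Quorn–Hale–Linby–Garth: 5.5+7.9+3.8 = 17.2
Quorn–Hale–Orton–Pirton–Garth: 5.5+7.3+2.7+6.7 = 22.2
The minimum is $17.2 via Quorn–Hale–Linby–Garth.

$17.2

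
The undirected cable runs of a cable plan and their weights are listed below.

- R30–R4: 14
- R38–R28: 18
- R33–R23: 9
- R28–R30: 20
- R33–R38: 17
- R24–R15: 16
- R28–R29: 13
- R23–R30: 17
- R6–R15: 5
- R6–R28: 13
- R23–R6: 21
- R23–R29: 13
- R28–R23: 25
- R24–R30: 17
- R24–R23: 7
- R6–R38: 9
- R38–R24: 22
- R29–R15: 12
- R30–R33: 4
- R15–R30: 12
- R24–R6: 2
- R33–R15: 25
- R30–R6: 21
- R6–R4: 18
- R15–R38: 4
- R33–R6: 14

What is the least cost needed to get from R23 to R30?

Shortest distances from R23:
R23: 0
R24: 7  (via R23)
R6: 9  (via R24)
R33: 9  (via R23)
R30: 13  (via R33)
Shortest route: R23 → R33 → R30 = 13.

13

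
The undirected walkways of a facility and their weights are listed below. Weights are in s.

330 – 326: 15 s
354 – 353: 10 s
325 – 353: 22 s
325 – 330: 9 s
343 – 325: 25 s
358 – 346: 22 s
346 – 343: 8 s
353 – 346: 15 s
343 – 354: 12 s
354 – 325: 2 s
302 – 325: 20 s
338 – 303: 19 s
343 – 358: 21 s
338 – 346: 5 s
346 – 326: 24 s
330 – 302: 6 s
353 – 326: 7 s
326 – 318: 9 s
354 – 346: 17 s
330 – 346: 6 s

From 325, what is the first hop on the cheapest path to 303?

330

Compare a few routes:
325 → 354 → 343 → 346 → 338 → 303: 2+12+8+5+19 = 46
325 → 354 → 346 → 338 → 303: 2+17+5+19 = 43
325 → 354 → 353 → 346 → 338 → 303: 2+10+15+5+19 = 51
325 → 330 → 346 → 338 → 303: 9+6+5+19 = 39
The minimum is 39 s via 325 → 330 → 346 → 338 → 303.
So from 325 the first move is to 330.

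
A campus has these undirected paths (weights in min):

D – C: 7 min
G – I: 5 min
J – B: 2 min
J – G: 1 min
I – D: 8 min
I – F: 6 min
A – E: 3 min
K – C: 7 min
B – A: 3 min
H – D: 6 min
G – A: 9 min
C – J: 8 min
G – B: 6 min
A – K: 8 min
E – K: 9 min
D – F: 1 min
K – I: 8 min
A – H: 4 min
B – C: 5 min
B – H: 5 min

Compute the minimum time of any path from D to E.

13 min

Compare a few routes:
D → F → I → G → J → B → A → E: 1+6+5+1+2+3+3 = 21
D → C → B → A → E: 7+5+3+3 = 18
D → H → A → E: 6+4+3 = 13
D → H → B → A → E: 6+5+3+3 = 17
Cheapest is D → H → A → E at 13 min.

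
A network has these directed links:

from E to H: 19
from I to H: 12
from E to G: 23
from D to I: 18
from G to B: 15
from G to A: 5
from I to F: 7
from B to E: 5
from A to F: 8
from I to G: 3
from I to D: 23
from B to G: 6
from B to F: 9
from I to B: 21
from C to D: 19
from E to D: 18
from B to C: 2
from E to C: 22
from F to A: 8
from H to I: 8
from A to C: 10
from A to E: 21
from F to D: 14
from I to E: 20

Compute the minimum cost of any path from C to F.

Compare a few routes:
C - D - I - F: 19+18+7 = 44
C - D - I - G - A - F: 19+18+3+5+8 = 53
C - D - I - G - B - F: 19+18+3+15+9 = 64
The minimum is 44 via C - D - I - F.

44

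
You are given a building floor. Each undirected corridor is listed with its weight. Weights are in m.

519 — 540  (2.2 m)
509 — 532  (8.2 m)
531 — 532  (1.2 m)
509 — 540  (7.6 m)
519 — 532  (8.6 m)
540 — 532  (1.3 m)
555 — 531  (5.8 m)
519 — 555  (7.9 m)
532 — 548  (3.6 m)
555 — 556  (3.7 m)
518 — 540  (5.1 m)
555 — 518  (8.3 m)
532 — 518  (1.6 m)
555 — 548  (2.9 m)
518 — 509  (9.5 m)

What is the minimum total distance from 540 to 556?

Settle nodes by increasing distance from 540:
540: 0
532: 1.3  (via 540)
519: 2.2  (via 540)
531: 2.5  (via 532)
518: 2.9  (via 532)
548: 4.9  (via 532)
509: 7.6  (via 540)
555: 7.8  (via 548)
556: 11.5  (via 555)
Shortest route: 540–532–548–555–556 = 11.5 m.

11.5 m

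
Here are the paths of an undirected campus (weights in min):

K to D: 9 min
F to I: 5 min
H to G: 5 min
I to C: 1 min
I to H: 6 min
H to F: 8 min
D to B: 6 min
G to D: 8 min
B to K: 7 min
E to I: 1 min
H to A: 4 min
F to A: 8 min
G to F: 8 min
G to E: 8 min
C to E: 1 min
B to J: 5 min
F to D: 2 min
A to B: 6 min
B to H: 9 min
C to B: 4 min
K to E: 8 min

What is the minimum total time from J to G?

Enumerating some paths:
J–B–C–I–E–G: 5+4+1+1+8 = 19
J–B–C–E–G: 5+4+1+8 = 18
Cheapest is J–B–C–E–G at 18 min.

18 min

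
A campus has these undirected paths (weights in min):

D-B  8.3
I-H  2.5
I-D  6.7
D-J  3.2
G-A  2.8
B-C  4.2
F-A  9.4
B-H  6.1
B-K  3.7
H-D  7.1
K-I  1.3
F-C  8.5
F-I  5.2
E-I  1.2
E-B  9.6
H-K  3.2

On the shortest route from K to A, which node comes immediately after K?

Enumerating some paths:
K → H → I → F → A: 3.2+2.5+5.2+9.4 = 20.3
K → I → F → A: 1.3+5.2+9.4 = 15.9
The minimum is 15.9 min via K → I → F → A.
So from K the first move is to I.

I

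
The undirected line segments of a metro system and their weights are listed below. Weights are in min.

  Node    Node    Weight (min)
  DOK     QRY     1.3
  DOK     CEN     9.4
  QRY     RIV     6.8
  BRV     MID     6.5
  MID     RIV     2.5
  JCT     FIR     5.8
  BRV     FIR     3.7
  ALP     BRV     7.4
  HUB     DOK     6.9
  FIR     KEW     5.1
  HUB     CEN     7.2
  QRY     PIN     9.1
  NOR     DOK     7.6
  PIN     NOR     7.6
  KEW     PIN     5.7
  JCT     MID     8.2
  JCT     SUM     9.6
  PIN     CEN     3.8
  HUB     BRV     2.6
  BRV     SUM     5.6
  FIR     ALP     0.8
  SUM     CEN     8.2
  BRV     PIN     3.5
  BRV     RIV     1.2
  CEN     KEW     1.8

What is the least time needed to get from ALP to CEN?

7.7 min

Running Dijkstra from ALP:
ALP: 0
FIR: 0.8  (via ALP)
BRV: 4.5  (via FIR)
RIV: 5.7  (via BRV)
KEW: 5.9  (via FIR)
JCT: 6.6  (via FIR)
HUB: 7.1  (via BRV)
CEN: 7.7  (via KEW)
Shortest route: ALP–FIR–KEW–CEN = 7.7 min.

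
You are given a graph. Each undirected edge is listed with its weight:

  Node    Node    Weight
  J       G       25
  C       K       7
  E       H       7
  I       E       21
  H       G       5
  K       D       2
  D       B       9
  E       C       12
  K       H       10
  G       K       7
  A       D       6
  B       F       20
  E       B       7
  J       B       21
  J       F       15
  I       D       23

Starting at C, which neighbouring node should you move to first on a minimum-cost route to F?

K

Compare a few routes:
C → K → D → B → F: 7+2+9+20 = 38
C → E → B → F: 12+7+20 = 39
Cheapest is C → K → D → B → F at 38.
So from C the first move is to K.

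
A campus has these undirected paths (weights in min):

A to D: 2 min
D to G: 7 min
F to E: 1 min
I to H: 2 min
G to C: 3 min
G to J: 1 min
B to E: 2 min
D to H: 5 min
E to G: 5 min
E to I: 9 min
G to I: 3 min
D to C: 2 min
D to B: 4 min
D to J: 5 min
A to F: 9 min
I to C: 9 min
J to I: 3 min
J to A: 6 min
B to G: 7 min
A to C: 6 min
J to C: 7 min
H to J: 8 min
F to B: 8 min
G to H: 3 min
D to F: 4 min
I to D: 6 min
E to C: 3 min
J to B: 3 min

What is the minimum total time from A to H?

7 min

Running Dijkstra from A:
A: 0
D: 2  (via A)
C: 4  (via D)
B: 6  (via D)
F: 6  (via D)
J: 6  (via A)
E: 7  (via C)
G: 7  (via C)
H: 7  (via D)
Shortest route: A → D → H = 7 min.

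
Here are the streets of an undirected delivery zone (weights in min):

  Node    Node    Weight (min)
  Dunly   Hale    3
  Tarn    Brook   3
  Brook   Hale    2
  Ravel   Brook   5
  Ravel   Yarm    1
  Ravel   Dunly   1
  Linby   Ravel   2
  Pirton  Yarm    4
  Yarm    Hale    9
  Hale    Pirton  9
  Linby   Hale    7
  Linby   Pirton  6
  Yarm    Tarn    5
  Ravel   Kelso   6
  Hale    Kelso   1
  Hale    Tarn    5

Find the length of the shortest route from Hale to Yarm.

Compare a few routes:
Hale–Yarm: 9 = 9
Hale–Brook–Ravel–Yarm: 2+5+1 = 8
Hale–Dunly–Ravel–Yarm: 3+1+1 = 5
Hale–Kelso–Ravel–Yarm: 1+6+1 = 8
Cheapest is Hale–Dunly–Ravel–Yarm at 5 min.

5 min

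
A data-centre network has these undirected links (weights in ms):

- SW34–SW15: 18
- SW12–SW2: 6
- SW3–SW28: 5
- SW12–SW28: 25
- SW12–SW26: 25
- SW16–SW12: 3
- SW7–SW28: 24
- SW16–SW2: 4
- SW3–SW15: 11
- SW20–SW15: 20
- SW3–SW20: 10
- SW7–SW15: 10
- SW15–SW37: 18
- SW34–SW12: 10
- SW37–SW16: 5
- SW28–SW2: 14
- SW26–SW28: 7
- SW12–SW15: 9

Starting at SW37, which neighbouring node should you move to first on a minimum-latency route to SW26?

SW16

Enumerating some paths:
SW37 → SW16 → SW2 → SW28 → SW26: 5+4+14+7 = 30
SW37 → SW16 → SW12 → SW26: 5+3+25 = 33
Cheapest is SW37 → SW16 → SW2 → SW28 → SW26 at 30 ms.
So from SW37 the first move is to SW16.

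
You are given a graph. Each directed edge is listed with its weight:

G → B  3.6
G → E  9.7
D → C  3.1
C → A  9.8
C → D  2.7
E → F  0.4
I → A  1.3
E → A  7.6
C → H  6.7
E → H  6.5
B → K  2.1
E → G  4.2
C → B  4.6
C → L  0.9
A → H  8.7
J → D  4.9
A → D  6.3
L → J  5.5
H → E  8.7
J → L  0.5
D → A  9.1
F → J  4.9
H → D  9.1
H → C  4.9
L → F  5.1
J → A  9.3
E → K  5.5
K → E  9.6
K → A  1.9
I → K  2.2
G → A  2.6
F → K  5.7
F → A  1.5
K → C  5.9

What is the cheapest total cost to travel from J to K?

11.3

Settle nodes by increasing distance from J:
J: 0
L: 0.5  (via J)
D: 4.9  (via J)
F: 5.6  (via L)
A: 7.1  (via F)
C: 8  (via D)
K: 11.3  (via F)
Shortest route: J–L–F–K = 11.3.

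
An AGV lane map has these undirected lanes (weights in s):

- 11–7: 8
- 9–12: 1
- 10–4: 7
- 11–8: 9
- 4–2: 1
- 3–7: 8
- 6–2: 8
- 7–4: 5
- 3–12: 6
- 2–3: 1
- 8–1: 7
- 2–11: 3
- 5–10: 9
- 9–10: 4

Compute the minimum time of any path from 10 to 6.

Running Dijkstra from 10:
10: 0
9: 4  (via 10)
12: 5  (via 9)
4: 7  (via 10)
2: 8  (via 4)
3: 9  (via 2)
5: 9  (via 10)
11: 11  (via 2)
7: 12  (via 4)
6: 16  (via 2)
Shortest route: 10–4–2–6 = 16 s.

16 s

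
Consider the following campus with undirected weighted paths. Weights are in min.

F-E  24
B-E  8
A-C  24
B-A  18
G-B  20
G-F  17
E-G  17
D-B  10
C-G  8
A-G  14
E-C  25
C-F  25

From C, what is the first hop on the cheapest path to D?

Enumerating some paths:
C–G–E–B–D: 8+17+8+10 = 43
C–E–B–D: 25+8+10 = 43
C–G–B–D: 8+20+10 = 38
Cheapest is C–G–B–D at 38 min.
So from C the first move is to G.

G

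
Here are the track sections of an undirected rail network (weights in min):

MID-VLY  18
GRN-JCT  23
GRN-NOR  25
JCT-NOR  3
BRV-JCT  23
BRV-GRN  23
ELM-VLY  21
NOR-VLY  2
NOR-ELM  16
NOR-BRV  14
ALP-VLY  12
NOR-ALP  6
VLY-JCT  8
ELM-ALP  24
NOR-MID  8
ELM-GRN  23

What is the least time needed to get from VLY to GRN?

27 min

Compare a few routes:
VLY–NOR–JCT–GRN: 2+3+23 = 28
VLY–NOR–GRN: 2+25 = 27
Cheapest is VLY–NOR–GRN at 27 min.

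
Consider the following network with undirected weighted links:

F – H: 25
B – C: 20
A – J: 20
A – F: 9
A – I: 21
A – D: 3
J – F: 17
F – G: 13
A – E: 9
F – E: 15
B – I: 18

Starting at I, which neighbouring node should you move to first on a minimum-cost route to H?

A

Candidate routes:
I–A–E–F–H: 21+9+15+25 = 70
I–A–F–H: 21+9+25 = 55
The minimum is 55 via I–A–F–H.
So from I the first move is to A.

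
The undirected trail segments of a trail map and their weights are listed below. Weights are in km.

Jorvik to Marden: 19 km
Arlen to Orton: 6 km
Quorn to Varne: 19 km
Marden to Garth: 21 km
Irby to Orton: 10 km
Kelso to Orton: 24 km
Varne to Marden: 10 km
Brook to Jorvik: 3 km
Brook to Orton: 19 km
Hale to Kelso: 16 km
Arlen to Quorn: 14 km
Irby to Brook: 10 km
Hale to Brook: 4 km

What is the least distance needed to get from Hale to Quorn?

Shortest distances from Hale:
Hale: 0
Brook: 4  (via Hale)
Jorvik: 7  (via Brook)
Irby: 14  (via Brook)
Kelso: 16  (via Hale)
Orton: 23  (via Brook)
Marden: 26  (via Jorvik)
Arlen: 29  (via Orton)
Varne: 36  (via Marden)
Quorn: 43  (via Arlen)
Shortest route: Hale–Brook–Orton–Arlen–Quorn = 43 km.

43 km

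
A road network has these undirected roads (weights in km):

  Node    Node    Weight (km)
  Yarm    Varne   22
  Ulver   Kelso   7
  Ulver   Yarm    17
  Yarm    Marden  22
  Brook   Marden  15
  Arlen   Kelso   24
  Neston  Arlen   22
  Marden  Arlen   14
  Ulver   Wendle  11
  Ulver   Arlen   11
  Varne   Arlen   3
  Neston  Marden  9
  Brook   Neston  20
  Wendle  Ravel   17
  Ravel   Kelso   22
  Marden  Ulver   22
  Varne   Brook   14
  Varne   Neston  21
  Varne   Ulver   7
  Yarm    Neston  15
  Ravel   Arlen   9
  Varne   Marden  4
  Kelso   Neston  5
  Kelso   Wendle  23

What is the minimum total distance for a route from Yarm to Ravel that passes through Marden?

Best Yarm to Marden: Yarm–Marden costing 22
Shortest Marden→Ravel: Marden–Varne–Arlen–Ravel = 16
Total via Marden: 22 + 16 = 38 km.

38 km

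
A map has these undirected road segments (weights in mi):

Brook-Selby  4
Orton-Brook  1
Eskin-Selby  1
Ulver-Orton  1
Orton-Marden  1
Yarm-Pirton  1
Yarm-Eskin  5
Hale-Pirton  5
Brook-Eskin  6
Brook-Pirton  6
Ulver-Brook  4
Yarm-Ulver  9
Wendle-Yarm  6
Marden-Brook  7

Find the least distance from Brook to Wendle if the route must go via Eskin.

16 mi

Best Brook to Eskin: Brook → Selby → Eskin costing 5
Shortest Eskin→Wendle: Eskin → Yarm → Wendle = 11
Total via Eskin: 5 + 11 = 16 mi.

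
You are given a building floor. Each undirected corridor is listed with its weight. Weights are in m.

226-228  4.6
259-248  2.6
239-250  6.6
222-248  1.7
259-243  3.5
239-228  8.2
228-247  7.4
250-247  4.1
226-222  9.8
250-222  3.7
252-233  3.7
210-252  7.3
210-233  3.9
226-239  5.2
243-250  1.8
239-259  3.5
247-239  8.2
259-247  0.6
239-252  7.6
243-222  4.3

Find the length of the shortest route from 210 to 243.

21.9 m

Compare a few routes:
210 → 233 → 252 → 239 → 259 → 243: 3.9+3.7+7.6+3.5+3.5 = 22.2
210 → 252 → 239 → 259 → 243: 7.3+7.6+3.5+3.5 = 21.9
Cheapest is 210 → 252 → 239 → 259 → 243 at 21.9 m.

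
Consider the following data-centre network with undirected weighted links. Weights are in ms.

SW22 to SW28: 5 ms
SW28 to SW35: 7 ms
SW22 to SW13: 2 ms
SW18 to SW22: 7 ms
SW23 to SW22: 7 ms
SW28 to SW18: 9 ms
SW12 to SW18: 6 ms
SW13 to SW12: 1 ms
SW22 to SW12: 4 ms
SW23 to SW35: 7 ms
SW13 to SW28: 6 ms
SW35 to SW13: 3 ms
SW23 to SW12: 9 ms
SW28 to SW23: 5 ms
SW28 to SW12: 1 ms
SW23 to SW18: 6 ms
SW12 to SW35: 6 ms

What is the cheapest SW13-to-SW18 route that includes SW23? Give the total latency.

Shortest SW13→SW23: SW13 → SW12 → SW28 → SW23 = 7
Shortest SW23→SW18: SW23 → SW18 = 6
Total via SW23: 7 + 6 = 13 ms.

13 ms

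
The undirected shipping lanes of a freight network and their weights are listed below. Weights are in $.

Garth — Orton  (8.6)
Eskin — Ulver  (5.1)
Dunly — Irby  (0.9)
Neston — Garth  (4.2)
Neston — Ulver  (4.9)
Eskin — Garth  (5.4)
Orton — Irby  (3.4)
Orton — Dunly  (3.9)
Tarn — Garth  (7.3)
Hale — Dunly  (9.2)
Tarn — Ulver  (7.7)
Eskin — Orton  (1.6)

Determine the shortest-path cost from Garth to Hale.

$20.1

Compare a few routes:
Garth → Eskin → Orton → Dunly → Hale: 5.4+1.6+3.9+9.2 = 20.1
Garth → Orton → Dunly → Hale: 8.6+3.9+9.2 = 21.7
Garth → Eskin → Orton → Irby → Dunly → Hale: 5.4+1.6+3.4+0.9+9.2 = 20.5
Cheapest is Garth → Eskin → Orton → Dunly → Hale at $20.1.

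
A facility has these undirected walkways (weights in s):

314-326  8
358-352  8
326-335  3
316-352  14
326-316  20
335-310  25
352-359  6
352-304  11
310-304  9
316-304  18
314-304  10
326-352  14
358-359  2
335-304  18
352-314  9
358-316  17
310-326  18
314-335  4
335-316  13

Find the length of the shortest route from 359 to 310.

26 s

Running Dijkstra from 359:
359: 0
358: 2  (via 359)
352: 6  (via 359)
314: 15  (via 352)
304: 17  (via 352)
316: 19  (via 358)
335: 19  (via 314)
326: 20  (via 352)
310: 26  (via 304)
Shortest route: 359–352–304–310 = 26 s.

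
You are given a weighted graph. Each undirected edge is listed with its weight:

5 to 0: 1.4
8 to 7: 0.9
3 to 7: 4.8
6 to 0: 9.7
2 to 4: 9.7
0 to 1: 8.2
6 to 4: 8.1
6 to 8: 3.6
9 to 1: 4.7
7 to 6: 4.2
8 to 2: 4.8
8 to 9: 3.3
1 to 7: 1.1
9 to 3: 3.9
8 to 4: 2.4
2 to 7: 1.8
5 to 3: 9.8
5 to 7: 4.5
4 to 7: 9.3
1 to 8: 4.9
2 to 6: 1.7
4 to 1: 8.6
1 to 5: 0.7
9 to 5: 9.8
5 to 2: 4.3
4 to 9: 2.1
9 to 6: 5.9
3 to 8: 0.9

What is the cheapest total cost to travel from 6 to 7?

Candidate routes:
6 - 2 - 7: 1.7+1.8 = 3.5
6 - 7: 4.2 = 4.2
6 - 8 - 7: 3.6+0.9 = 4.5
6 - 2 - 8 - 7: 1.7+4.8+0.9 = 7.4
The minimum is 3.5 via 6 - 2 - 7.

3.5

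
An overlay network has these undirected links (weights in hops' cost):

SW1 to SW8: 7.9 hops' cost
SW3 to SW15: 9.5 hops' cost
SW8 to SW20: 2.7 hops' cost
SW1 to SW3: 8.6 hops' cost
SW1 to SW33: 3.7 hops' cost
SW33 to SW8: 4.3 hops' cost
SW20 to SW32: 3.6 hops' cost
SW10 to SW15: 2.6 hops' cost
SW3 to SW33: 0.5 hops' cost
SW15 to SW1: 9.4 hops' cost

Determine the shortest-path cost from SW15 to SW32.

Settle nodes by increasing distance from SW15:
SW15: 0
SW10: 2.6  (via SW15)
SW1: 9.4  (via SW15)
SW3: 9.5  (via SW15)
SW33: 10  (via SW3)
SW8: 14.3  (via SW33)
SW20: 17  (via SW8)
SW32: 20.6  (via SW20)
Shortest route: SW15–SW3–SW33–SW8–SW20–SW32 = 20.6 hops' cost.

20.6 hops' cost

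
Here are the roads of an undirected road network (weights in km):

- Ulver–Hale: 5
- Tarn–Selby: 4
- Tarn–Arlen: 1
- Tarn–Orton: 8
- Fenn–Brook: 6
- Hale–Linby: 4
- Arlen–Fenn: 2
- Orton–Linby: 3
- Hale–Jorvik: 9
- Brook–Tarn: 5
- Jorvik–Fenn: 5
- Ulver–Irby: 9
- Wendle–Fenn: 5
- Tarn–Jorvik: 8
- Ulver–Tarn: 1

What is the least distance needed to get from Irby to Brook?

15 km

Shortest distances from Irby:
Irby: 0
Ulver: 9  (via Irby)
Tarn: 10  (via Ulver)
Arlen: 11  (via Tarn)
Fenn: 13  (via Arlen)
Hale: 14  (via Ulver)
Selby: 14  (via Tarn)
Brook: 15  (via Tarn)
Shortest route: Irby–Ulver–Tarn–Brook = 15 km.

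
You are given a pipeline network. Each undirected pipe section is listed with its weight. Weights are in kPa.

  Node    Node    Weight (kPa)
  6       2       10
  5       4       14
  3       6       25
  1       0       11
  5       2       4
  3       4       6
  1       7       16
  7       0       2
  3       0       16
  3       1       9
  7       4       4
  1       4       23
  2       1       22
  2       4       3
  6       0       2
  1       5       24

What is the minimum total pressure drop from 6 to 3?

Shortest distances from 6:
6: 0
0: 2  (via 6)
7: 4  (via 0)
4: 8  (via 7)
2: 10  (via 6)
1: 13  (via 0)
3: 14  (via 4)
Shortest route: 6–0–7–4–3 = 14 kPa.

14 kPa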